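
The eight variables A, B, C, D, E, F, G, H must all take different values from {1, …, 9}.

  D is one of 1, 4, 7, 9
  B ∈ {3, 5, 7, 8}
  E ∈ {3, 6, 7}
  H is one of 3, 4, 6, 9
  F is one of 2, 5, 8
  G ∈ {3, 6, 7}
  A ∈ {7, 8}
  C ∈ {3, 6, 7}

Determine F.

2

The 3 variables C, E, G are confined to {3, 6, 7}, which locks those values in; drop them from A, B, D, H.
A must be 8 (only option left). Strike 8 from B, F.
B must be 5 (only option left). Remove 5 from F.
So F = 2.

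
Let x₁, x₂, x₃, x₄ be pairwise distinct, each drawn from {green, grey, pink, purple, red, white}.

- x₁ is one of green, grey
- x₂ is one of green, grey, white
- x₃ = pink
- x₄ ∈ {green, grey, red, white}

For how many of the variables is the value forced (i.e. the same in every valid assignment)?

x₃ must be pink (only option left).
Determined: x₃=pink. The other variables each still have more than one consistent value. That makes 1.

1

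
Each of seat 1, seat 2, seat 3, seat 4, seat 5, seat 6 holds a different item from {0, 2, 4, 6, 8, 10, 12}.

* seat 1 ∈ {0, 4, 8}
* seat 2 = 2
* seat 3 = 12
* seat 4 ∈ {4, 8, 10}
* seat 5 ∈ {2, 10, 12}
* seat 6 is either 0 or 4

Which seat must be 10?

seat 5

seat 2 must be 2 (only option left). Remove 2 from seat 5.
That leaves seat 3 = 12. Strike 12 from seat 5.
So 10 goes to seat 5.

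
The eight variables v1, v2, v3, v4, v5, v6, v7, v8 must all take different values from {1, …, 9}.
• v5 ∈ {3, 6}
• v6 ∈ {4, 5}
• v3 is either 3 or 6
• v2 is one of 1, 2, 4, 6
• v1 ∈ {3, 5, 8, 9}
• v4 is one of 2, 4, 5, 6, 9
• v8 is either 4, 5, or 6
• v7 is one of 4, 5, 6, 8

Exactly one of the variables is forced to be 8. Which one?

v7

Among the 8 variables, 1 fits only v2 (and all 8 values in {1, 2, 3, 4, 5, 6, 8, 9} must be used), so v2 = 1.
Among the 7 still-open variables, 2 fits only v4 (and all 7 values in {2, 3, 4, 5, 6, 8, 9} must be used), so v4 = 2.
The 6 still-open variables draw from only 6 values {3, 4, 5, 6, 8, 9}, so each is used; only v1 can be 9, hence v1 = 9.
The 5 still-open variables together cover exactly {3, 4, 5, 6, 8} — 5 values for 5 variables — and 8 appears only in v7's list, so v7 = 8.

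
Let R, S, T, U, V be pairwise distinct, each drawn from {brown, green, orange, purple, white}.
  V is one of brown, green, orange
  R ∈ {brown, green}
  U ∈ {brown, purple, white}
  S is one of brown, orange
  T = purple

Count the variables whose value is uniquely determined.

2

T has just one choice, so T = purple. Remove purple from U.
The 4 still-open variables together cover exactly {brown, green, orange, white} — 4 values for 4 variables — and white appears only in U's list, so U = white.
Determined: T=purple, U=white. The other variables each still have more than one consistent value. That makes 2.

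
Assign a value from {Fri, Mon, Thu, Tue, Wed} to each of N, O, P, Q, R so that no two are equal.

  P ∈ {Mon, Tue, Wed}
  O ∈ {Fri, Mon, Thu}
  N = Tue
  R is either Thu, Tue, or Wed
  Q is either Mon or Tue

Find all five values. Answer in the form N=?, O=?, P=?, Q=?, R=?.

N=Tue, O=Fri, P=Wed, Q=Mon, R=Thu

N has just one choice, so N = Tue. Strike Tue from P, Q, R.
Q has just one choice, so Q = Mon. Remove Mon from O, P.
P's domain is down to {Wed}, so P = Wed. Strike Wed from R.
R must be Thu (only option left). Remove Thu from O.
O's domain is down to {Fri}, so O = Fri.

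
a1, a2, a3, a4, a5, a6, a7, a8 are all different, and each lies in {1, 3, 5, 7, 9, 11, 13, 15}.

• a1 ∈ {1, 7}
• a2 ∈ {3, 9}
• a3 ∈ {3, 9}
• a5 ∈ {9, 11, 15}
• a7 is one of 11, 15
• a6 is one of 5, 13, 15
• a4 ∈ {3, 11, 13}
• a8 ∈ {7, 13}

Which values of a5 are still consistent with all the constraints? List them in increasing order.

Among the 8 variables, 1 fits only a1 (and all 8 values in {1, 3, 5, 7, 9, 11, 13, 15} must be used), so a1 = 1.
The 7 still-open variables together cover exactly {3, 5, 7, 9, 11, 13, 15} — 7 values for 7 variables — and 5 appears only in a6's list, so a6 = 5.
Among the 6 still-open variables, 7 fits only a8 (and all 6 values in {3, 7, 9, 11, 13, 15} must be used), so a8 = 7.
The 5 still-open variables together cover exactly {3, 9, 11, 13, 15} — 5 values for 5 variables — and 13 appears only in a4's list, so a4 = 13.
a2 and a3 between them cover only {3, 9} — a naked pair. Remove those values from a5.
No further eliminations apply; a5 can still be any of 11, 15.

11, 15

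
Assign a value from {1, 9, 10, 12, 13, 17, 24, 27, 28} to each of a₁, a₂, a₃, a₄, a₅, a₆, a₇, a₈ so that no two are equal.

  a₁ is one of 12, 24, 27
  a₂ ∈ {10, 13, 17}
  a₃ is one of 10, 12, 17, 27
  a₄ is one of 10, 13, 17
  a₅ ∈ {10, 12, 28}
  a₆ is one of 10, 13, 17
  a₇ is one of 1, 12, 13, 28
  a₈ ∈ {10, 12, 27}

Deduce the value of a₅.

The 8 variables draw from only 8 values {1, 10, 12, 13, 17, 24, 27, 28}, so each is used; only a₇ can be 1, hence a₇ = 1.
The 7 still-open variables draw from only 7 values {10, 12, 13, 17, 24, 27, 28}, so each is used; only a₁ can be 24, hence a₁ = 24.
Among the 6 still-open variables, 28 fits only a₅ (and all 6 values in {10, 12, 13, 17, 27, 28} must be used), so a₅ = 28.

28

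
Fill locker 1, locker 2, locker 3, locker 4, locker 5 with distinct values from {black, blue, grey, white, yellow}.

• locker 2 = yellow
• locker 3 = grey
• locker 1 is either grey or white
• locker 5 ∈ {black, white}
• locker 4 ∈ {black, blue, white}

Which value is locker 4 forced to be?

blue

locker 2's domain is down to {yellow}, so locker 2 = yellow.
locker 3 has just one choice, so locker 3 = grey. So locker 1 can't be grey.
locker 1 has just one choice, so locker 1 = white. Strike white from locker 4, locker 5.
locker 5 must be black (only option left). Eliminate black elsewhere: locker 4.
So locker 4 = blue.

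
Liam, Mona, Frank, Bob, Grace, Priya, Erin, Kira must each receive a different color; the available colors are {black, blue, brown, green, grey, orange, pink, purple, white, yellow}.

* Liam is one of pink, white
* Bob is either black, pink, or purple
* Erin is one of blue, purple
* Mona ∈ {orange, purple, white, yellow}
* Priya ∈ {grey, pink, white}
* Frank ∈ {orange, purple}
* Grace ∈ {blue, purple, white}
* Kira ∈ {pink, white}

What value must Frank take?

orange

The 8 variables together cover exactly {black, blue, grey, orange, pink, purple, white, yellow} — 8 values for 8 variables — and black appears only in Bob's list, so Bob = black.
The 7 still-open variables draw from only 7 values {blue, grey, orange, pink, purple, white, yellow}, so each is used; only Priya can be grey, hence Priya = grey.
The 6 still-open variables together cover exactly {blue, orange, pink, purple, white, yellow} — 6 values for 6 variables — and yellow appears only in Mona's list, so Mona = yellow.
The 5 still-open variables together cover exactly {blue, orange, pink, purple, white} — 5 values for 5 variables — and orange appears only in Frank's list, so Frank = orange.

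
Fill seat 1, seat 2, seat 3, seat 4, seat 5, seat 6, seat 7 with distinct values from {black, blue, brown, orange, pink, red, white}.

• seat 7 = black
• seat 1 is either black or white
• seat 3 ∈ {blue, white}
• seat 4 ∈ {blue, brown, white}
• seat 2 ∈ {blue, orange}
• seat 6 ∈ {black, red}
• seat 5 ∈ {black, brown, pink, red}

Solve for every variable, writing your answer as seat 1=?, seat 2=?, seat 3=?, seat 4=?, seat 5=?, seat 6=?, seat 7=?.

seat 7 has just one choice, so seat 7 = black. Eliminate black elsewhere: seat 1, seat 5, seat 6.
That leaves seat 1 = white. So seat 3, seat 4 can't be white.
seat 3 has just one choice, so seat 3 = blue. Strike blue from seat 2, seat 4.
seat 4 has just one choice, so seat 4 = brown. Remove brown from seat 5.
That leaves seat 6 = red. Eliminate red elsewhere: seat 5.
seat 2 must be orange (only option left).
seat 5 must be pink (only option left).

seat 1=white, seat 2=orange, seat 3=blue, seat 4=brown, seat 5=pink, seat 6=red, seat 7=black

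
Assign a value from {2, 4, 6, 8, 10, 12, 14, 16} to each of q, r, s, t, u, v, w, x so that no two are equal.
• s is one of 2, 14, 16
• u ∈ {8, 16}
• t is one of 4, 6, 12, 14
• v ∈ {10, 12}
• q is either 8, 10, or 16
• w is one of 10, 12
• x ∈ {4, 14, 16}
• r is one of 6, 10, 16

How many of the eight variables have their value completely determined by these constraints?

2

Among the 8 variables, 2 fits only s (and all 8 values in {2, 4, 6, 8, 10, 12, 14, 16} must be used), so s = 2.
v and w share exactly the 2 values {10, 12}; by pigeonhole those values go to them, so strike 10, 12 from q, r, t.
The 2 variables q and u are confined to {8, 16}, which locks those values in; drop them from r, x.
r's domain is down to {6}, so r = 6. So t can't be 6.
Determined: r=6, s=2. The other variables each still have more than one consistent value. That makes 2.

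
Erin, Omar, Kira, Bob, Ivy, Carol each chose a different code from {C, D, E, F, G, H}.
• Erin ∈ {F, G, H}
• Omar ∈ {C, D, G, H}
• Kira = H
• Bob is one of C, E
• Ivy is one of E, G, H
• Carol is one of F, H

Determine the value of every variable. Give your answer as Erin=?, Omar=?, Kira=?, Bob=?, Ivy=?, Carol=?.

Kira has just one choice, so Kira = H. So Erin, Omar, Ivy, Carol can't be H.
Carol must be F (only option left). Eliminate F elsewhere: Erin.
Erin has just one choice, so Erin = G. Strike G from Omar, Ivy.
That leaves Ivy = E. So Bob can't be E.
Bob has just one choice, so Bob = C. Strike C from Omar.
Omar has just one choice, so Omar = D.

Erin=G, Omar=D, Kira=H, Bob=C, Ivy=E, Carol=F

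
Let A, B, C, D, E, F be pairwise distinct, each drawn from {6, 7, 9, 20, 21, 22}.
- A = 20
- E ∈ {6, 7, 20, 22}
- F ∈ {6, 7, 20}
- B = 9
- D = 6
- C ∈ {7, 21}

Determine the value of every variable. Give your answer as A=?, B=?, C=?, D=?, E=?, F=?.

A must be 20 (only option left). So E, F can't be 20.
B has just one choice, so B = 9.
That leaves D = 6. Remove 6 from E, F.
That leaves F = 7. Strike 7 from C, E.
C must be 21 (only option left).
That leaves E = 22.

A=20, B=9, C=21, D=6, E=22, F=7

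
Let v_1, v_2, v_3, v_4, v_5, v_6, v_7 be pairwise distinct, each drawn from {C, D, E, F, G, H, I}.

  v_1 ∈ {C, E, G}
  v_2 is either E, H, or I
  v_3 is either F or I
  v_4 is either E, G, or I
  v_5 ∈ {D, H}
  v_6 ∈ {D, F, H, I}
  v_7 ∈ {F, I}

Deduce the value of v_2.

E

The 7 variables draw from only 7 values {C, D, E, F, G, H, I}, so each is used; only v_1 can be C, hence v_1 = C.
Among the 6 still-open variables, G fits only v_4 (and all 6 values in {D, E, F, G, H, I} must be used), so v_4 = G.
The 5 still-open variables draw from only 5 values {D, E, F, H, I}, so each is used; only v_2 can be E, hence v_2 = E.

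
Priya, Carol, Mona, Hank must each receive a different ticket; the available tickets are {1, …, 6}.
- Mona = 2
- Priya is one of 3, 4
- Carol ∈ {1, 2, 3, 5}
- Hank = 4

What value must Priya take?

3

Mona must be 2 (only option left). Eliminate 2 elsewhere: Carol.
Hank has just one choice, so Hank = 4. Eliminate 4 elsewhere: Priya.
So Priya = 3.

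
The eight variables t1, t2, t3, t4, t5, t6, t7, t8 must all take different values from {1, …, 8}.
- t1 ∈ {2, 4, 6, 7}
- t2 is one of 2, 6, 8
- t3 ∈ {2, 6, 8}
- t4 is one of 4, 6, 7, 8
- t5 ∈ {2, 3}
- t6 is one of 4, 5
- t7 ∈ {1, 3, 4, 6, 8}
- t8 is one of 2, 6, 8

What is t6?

5

The 8 variables together cover exactly {1, 2, 3, 4, 5, 6, 7, 8} — 8 values for 8 variables — and 1 appears only in t7's list, so t7 = 1.
The 7 still-open variables draw from only 7 values {2, 3, 4, 5, 6, 7, 8}, so each is used; only t5 can be 3, hence t5 = 3.
The 6 still-open variables draw from only 6 values {2, 4, 5, 6, 7, 8}, so each is used; only t6 can be 5, hence t6 = 5.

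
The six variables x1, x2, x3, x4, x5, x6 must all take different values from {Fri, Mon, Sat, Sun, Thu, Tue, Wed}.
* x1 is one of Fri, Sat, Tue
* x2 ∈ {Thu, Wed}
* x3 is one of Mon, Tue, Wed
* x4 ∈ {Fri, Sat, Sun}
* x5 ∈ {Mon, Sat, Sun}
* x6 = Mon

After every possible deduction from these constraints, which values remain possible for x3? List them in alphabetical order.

x6's domain is down to {Mon}, so x6 = Mon. So x3, x5 can't be Mon.
No further eliminations apply; x3 can still be any of Tue, Wed.

Tue, Wed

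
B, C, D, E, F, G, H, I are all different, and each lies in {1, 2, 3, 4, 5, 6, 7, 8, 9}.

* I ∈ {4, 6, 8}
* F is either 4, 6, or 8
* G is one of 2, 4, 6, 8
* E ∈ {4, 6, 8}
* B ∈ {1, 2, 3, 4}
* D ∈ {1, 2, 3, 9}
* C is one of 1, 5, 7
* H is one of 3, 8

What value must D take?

9

E, F, I share exactly the 3 values {4, 6, 8}; by pigeonhole those values go to them, so strike 4, 6, 8 from B, G, H.
G has just one choice, so G = 2. Eliminate 2 elsewhere: B, D.
H's domain is down to {3}, so H = 3. Remove 3 from B, D.
B has just one choice, so B = 1. Strike 1 from C, D.
So D = 9.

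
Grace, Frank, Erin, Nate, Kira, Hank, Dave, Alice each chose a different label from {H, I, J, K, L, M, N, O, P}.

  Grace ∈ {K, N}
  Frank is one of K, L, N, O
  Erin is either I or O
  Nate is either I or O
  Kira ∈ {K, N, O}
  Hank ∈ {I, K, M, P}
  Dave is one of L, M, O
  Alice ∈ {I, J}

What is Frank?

The 8 variables draw from only 8 values {I, J, K, L, M, N, O, P}, so each is used; only Alice can be J, hence Alice = J.
The 7 still-open variables draw from only 7 values {I, K, L, M, N, O, P}, so each is used; only Hank can be P, hence Hank = P.
The 6 still-open variables together cover exactly {I, K, L, M, N, O} — 6 values for 6 variables — and M appears only in Dave's list, so Dave = M.
Among the 5 still-open variables, L fits only Frank (and all 5 values in {I, K, L, N, O} must be used), so Frank = L.

L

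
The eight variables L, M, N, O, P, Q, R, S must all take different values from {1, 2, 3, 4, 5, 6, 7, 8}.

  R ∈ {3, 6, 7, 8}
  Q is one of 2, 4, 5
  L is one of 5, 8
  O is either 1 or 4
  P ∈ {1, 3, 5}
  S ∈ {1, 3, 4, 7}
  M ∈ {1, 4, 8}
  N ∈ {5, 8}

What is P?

3

Among the 8 variables, 2 fits only Q (and all 8 values in {1, 2, 3, 4, 5, 6, 7, 8} must be used), so Q = 2.
The 7 still-open variables draw from only 7 values {1, 3, 4, 5, 6, 7, 8}, so each is used; only R can be 6, hence R = 6.
Among the 6 still-open variables, 7 fits only S (and all 6 values in {1, 3, 4, 5, 7, 8} must be used), so S = 7.
The 5 still-open variables draw from only 5 values {1, 3, 4, 5, 8}, so each is used; only P can be 3, hence P = 3.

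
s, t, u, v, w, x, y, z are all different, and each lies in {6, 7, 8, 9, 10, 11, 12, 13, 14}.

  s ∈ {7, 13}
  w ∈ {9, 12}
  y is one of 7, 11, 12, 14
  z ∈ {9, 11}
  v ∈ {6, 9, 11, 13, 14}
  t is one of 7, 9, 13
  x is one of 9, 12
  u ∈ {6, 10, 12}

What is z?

11

The 8 variables draw from only 8 values {6, 7, 9, 10, 11, 12, 13, 14}, so each is used; only u can be 10, hence u = 10.
Among the 7 still-open variables, 6 fits only v (and all 7 values in {6, 7, 9, 11, 12, 13, 14} must be used), so v = 6.
The 6 still-open variables together cover exactly {7, 9, 11, 12, 13, 14} — 6 values for 6 variables — and 14 appears only in y's list, so y = 14.
The 5 still-open variables draw from only 5 values {7, 9, 11, 12, 13}, so each is used; only z can be 11, hence z = 11.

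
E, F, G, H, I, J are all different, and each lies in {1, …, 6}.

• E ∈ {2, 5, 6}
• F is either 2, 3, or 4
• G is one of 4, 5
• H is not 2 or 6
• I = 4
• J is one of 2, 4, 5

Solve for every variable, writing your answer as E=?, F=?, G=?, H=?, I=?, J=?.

I has just one choice, so I = 4. So F, G, H, J can't be 4.
G has just one choice, so G = 5. Eliminate 5 elsewhere: E, H, J.
J has just one choice, so J = 2. Eliminate 2 elsewhere: E, F.
E's domain is down to {6}, so E = 6.
F's domain is down to {3}, so F = 3. Eliminate 3 elsewhere: H.
H has just one choice, so H = 1.

E=6, F=3, G=5, H=1, I=4, J=2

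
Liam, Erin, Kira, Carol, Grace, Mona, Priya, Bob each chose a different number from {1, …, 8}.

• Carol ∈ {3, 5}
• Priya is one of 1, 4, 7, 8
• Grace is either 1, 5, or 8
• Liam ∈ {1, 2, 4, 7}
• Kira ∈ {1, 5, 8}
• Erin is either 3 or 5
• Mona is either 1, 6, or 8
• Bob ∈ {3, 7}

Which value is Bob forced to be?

7

The 8 variables draw from only 8 values {1, 2, 3, 4, 5, 6, 7, 8}, so each is used; only Liam can be 2, hence Liam = 2.
The 7 still-open variables draw from only 7 values {1, 3, 4, 5, 6, 7, 8}, so each is used; only Priya can be 4, hence Priya = 4.
The 6 still-open variables together cover exactly {1, 3, 5, 6, 7, 8} — 6 values for 6 variables — and 6 appears only in Mona's list, so Mona = 6.
Among the 5 still-open variables, 7 fits only Bob (and all 5 values in {1, 3, 5, 7, 8} must be used), so Bob = 7.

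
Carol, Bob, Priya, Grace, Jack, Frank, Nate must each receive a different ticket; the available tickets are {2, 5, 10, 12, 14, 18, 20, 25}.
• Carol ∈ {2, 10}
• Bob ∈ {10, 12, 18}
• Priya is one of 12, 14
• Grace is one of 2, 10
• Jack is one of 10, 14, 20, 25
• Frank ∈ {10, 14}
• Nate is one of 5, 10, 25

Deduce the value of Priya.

12

The 2 variables Carol and Grace are confined to {2, 10}, which locks those values in; drop them from Bob, Jack, Frank, Nate.
Frank has just one choice, so Frank = 14. Strike 14 from Priya, Jack.
So Priya = 12.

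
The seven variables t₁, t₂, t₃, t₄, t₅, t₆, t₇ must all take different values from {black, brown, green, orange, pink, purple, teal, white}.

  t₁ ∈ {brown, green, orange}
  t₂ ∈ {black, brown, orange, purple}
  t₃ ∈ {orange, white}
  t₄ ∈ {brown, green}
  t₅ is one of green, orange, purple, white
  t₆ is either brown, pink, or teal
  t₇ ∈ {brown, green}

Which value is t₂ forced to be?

t₄ and t₇ share exactly the 2 values {brown, green}; by pigeonhole those values go to them, so strike brown, green from t₁, t₂, t₅, t₆.
t₁ has just one choice, so t₁ = orange. Eliminate orange elsewhere: t₂, t₃, t₅.
t₃ has just one choice, so t₃ = white. Remove white from t₅.
That leaves t₅ = purple. Eliminate purple elsewhere: t₂.
So t₂ = black.

black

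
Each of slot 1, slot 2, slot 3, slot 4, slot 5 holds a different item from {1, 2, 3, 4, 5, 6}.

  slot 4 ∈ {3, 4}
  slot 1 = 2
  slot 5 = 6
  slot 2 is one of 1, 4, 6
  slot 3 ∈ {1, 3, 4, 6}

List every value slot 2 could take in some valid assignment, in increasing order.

slot 1 must be 2 (only option left).
slot 5's domain is down to {6}, so slot 5 = 6. Remove 6 from slot 2, slot 3.
No further eliminations apply; slot 2 can still be any of 1, 4.

1, 4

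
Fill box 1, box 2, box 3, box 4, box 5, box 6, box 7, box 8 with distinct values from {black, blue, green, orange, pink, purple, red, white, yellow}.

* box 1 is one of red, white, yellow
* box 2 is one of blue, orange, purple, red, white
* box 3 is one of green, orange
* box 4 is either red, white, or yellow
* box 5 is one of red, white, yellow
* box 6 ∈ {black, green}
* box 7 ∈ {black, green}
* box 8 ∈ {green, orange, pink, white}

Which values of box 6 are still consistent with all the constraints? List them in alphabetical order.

box 6 and box 7 between them cover only {black, green} — a naked pair. Remove those values from box 3, box 8.
box 3 has just one choice, so box 3 = orange. Strike orange from box 2, box 8.
box 1, box 4, box 5 share exactly the 3 values {red, white, yellow}; by pigeonhole those values go to them, so strike red, white, yellow from box 2, box 8.
box 8's domain is down to {pink}, so box 8 = pink.
No further eliminations apply; box 6 can still be any of black, green.

black, green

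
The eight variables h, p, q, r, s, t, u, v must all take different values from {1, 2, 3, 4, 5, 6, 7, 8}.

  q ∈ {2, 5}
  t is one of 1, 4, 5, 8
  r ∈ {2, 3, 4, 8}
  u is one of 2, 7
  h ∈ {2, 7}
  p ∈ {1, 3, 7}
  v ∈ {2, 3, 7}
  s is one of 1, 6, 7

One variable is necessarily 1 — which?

p

The 8 variables together cover exactly {1, 2, 3, 4, 5, 6, 7, 8} — 8 values for 8 variables — and 6 appears only in s's list, so s = 6.
The 2 variables h and u are confined to {2, 7}, which locks those values in; drop them from p, q, r, v.
q has just one choice, so q = 5. So t can't be 5.
v has just one choice, so v = 3. So p, r can't be 3.
So 1 goes to p.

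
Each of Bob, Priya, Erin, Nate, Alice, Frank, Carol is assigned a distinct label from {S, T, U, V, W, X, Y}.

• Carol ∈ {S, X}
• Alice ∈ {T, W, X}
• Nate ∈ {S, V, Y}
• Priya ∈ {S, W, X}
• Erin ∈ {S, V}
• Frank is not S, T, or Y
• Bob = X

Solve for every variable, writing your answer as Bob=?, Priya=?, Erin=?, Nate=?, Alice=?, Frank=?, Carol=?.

Bob=X, Priya=W, Erin=V, Nate=Y, Alice=T, Frank=U, Carol=S

Bob must be X (only option left). Strike X from Priya, Alice, Frank, Carol.
Carol's domain is down to {S}, so Carol = S. Eliminate S elsewhere: Priya, Erin, Nate.
Priya's domain is down to {W}, so Priya = W. Remove W from Alice, Frank.
That leaves Erin = V. So Nate, Frank can't be V.
Nate has just one choice, so Nate = Y.
Alice has just one choice, so Alice = T.
Frank has just one choice, so Frank = U.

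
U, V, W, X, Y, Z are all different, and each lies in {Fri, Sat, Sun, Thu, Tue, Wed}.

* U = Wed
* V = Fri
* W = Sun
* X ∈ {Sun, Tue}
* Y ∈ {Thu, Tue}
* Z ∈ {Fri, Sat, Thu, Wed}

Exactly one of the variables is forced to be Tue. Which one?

U has just one choice, so U = Wed. Remove Wed from Z.
V has just one choice, so V = Fri. Strike Fri from Z.
W must be Sun (only option left). Strike Sun from X.
So Tue goes to X.

X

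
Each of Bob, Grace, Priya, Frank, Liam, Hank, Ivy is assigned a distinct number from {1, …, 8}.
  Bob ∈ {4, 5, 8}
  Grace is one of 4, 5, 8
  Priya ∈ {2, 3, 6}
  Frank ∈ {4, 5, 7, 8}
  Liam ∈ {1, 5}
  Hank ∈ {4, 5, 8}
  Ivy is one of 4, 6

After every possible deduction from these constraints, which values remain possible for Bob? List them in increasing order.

4, 5, 8

The 3 variables Bob, Grace, Hank are confined to {4, 5, 8}, which locks those values in; drop them from Frank, Liam, Ivy.
Frank's domain is down to {7}, so Frank = 7.
That leaves Liam = 1.
Ivy has just one choice, so Ivy = 6. Strike 6 from Priya.
No further eliminations apply; Bob can still be any of 4, 5, 8.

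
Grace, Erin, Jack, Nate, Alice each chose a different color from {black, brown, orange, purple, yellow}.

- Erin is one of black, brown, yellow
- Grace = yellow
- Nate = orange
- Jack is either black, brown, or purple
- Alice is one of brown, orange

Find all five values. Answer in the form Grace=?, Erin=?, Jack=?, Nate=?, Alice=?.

Grace=yellow, Erin=black, Jack=purple, Nate=orange, Alice=brown

Grace's domain is down to {yellow}, so Grace = yellow. Remove yellow from Erin.
Nate's domain is down to {orange}, so Nate = orange. So Alice can't be orange.
Alice's domain is down to {brown}, so Alice = brown. Eliminate brown elsewhere: Erin, Jack.
Erin must be black (only option left). Remove black from Jack.
That leaves Jack = purple.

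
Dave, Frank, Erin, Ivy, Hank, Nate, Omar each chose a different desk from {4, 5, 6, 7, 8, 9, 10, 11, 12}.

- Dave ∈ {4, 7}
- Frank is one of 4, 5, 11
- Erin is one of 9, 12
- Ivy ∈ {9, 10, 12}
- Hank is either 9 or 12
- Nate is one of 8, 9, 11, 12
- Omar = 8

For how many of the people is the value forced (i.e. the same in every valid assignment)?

3

Omar must be 8 (only option left). Remove 8 from Nate.
Erin and Hank between them cover only {9, 12} — a naked pair. Remove those values from Ivy, Nate.
Ivy must be 10 (only option left).
Nate must be 11 (only option left). Eliminate 11 elsewhere: Frank.
Determined: Ivy=10, Nate=11, Omar=8. The other people each still have more than one consistent value. That makes 3.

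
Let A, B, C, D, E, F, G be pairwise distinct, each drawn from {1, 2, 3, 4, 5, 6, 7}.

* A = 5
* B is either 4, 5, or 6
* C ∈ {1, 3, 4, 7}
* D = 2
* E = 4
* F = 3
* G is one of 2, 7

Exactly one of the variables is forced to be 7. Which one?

G

A's domain is down to {5}, so A = 5. So B can't be 5.
D has just one choice, so D = 2. Remove 2 from G.
So 7 goes to G.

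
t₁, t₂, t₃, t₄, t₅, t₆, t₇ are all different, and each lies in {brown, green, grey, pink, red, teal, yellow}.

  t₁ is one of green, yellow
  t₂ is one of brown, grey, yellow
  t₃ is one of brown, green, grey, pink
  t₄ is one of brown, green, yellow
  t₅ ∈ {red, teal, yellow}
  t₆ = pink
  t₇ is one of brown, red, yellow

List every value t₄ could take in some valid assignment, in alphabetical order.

brown, green, yellow

t₆ must be pink (only option left). Remove pink from t₃.
Among the 6 still-open variables, teal fits only t₅ (and all 6 values in {brown, green, grey, red, teal, yellow} must be used), so t₅ = teal.
Among the 5 still-open variables, red fits only t₇ (and all 5 values in {brown, green, grey, red, yellow} must be used), so t₇ = red.
No further eliminations apply; t₄ can still be any of brown, green, yellow.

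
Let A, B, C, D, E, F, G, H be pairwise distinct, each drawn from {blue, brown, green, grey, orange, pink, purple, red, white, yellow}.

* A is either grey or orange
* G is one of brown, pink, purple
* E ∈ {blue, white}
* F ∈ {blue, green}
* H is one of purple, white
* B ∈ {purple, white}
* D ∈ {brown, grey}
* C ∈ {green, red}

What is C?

red

B and H between them cover only {purple, white} — a naked pair. Remove those values from E, G.
That leaves E = blue. So F can't be blue.
F has just one choice, so F = green. Strike green from C.
So C = red.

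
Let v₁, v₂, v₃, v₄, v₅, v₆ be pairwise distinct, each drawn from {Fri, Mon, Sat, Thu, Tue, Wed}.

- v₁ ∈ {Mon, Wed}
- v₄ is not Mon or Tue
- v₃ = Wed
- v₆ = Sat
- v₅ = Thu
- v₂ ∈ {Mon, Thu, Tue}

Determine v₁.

v₃'s domain is down to {Wed}, so v₃ = Wed. Eliminate Wed elsewhere: v₁, v₄.
So v₁ = Mon.

Mon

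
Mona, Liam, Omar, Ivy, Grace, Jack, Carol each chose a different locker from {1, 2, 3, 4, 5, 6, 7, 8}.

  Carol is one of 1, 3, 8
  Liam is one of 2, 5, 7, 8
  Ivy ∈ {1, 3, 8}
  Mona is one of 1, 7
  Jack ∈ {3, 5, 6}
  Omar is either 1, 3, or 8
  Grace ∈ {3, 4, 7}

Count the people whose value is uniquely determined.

Omar, Ivy, Carol share exactly the 3 values {1, 3, 8}; by pigeonhole those values go to them, so strike 1, 3, 8 from Mona, Liam, Grace, Jack.
Mona's domain is down to {7}, so Mona = 7. Remove 7 from Liam, Grace.
That leaves Grace = 4.
Determined: Mona=7, Grace=4. The other people each still have more than one consistent value. That makes 2.

2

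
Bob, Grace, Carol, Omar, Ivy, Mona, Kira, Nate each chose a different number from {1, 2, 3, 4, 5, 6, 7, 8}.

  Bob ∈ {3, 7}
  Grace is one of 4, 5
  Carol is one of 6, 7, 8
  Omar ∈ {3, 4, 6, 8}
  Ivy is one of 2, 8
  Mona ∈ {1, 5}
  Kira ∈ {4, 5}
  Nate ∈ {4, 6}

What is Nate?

6

Among the 8 variables, 1 fits only Mona (and all 8 values in {1, 2, 3, 4, 5, 6, 7, 8} must be used), so Mona = 1.
Among the 7 still-open variables, 2 fits only Ivy (and all 7 values in {2, 3, 4, 5, 6, 7, 8} must be used), so Ivy = 2.
Grace and Kira between them cover only {4, 5} — a naked pair. Remove those values from Omar, Nate.
So Nate = 6.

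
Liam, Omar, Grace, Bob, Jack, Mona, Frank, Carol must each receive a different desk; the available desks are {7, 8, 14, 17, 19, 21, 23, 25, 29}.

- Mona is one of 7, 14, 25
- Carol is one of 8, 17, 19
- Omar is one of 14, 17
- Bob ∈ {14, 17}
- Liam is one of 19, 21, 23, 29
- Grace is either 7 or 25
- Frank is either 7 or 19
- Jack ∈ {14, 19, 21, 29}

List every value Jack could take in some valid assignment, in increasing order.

The 2 variables Omar and Bob are confined to {14, 17}, which locks those values in; drop them from Jack, Mona, Carol.
Grace and Mona between them cover only {7, 25} — a naked pair. Remove those values from Frank.
Frank has just one choice, so Frank = 19. Remove 19 from Liam, Jack, Carol.
Carol's domain is down to {8}, so Carol = 8.
No further eliminations apply; Jack can still be any of 21, 29.

21, 29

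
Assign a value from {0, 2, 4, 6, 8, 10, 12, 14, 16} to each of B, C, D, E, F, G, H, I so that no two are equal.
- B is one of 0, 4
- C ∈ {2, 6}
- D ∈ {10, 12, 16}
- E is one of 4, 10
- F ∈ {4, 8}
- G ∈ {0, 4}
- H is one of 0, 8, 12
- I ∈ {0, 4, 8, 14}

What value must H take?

B and G between them cover only {0, 4} — a naked pair. Remove those values from E, F, H, I.
That leaves E = 10. Eliminate 10 elsewhere: D.
F must be 8 (only option left). Strike 8 from H, I.
So H = 12.

12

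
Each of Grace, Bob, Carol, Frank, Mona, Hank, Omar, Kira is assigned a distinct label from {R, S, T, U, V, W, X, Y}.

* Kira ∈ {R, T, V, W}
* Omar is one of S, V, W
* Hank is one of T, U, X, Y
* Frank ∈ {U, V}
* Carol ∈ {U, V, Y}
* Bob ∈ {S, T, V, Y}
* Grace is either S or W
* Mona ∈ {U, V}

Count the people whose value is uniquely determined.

4

The 8 variables draw from only 8 values {R, S, T, U, V, W, X, Y}, so each is used; only Kira can be R, hence Kira = R.
The 7 still-open variables together cover exactly {S, T, U, V, W, X, Y} — 7 values for 7 variables — and X appears only in Hank's list, so Hank = X.
The 6 still-open variables together cover exactly {S, T, U, V, W, Y} — 6 values for 6 variables — and T appears only in Bob's list, so Bob = T.
The 5 still-open variables draw from only 5 values {S, U, V, W, Y}, so each is used; only Carol can be Y, hence Carol = Y.
Frank and Mona between them cover only {U, V} — a naked pair. Remove those values from Omar.
Determined: Bob=T, Carol=Y, Hank=X, Kira=R. The other people each still have more than one consistent value. That makes 4.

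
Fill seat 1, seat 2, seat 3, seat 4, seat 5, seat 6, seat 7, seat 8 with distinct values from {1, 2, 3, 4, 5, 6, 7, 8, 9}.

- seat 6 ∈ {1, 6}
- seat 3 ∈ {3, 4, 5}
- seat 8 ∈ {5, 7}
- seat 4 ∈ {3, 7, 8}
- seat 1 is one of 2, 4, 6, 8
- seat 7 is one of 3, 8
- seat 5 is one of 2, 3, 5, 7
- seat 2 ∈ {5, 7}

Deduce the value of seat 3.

4

The 8 variables together cover exactly {1, 2, 3, 4, 5, 6, 7, 8} — 8 values for 8 variables — and 1 appears only in seat 6's list, so seat 6 = 1.
The 7 still-open variables draw from only 7 values {2, 3, 4, 5, 6, 7, 8}, so each is used; only seat 1 can be 6, hence seat 1 = 6.
The 6 still-open variables draw from only 6 values {2, 3, 4, 5, 7, 8}, so each is used; only seat 5 can be 2, hence seat 5 = 2.
The 5 still-open variables together cover exactly {3, 4, 5, 7, 8} — 5 values for 5 variables — and 4 appears only in seat 3's list, so seat 3 = 4.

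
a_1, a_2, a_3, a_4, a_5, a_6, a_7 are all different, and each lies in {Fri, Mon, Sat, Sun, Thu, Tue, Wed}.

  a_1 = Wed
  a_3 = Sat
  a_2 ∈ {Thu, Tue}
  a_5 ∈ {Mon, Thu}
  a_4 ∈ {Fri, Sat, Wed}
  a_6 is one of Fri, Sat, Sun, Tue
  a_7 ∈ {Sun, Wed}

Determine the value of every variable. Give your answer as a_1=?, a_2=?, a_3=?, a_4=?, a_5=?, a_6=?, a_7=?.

a_1=Wed, a_2=Thu, a_3=Sat, a_4=Fri, a_5=Mon, a_6=Tue, a_7=Sun

a_1 has just one choice, so a_1 = Wed. So a_4, a_7 can't be Wed.
a_3 has just one choice, so a_3 = Sat. Strike Sat from a_4, a_6.
a_4 must be Fri (only option left). Strike Fri from a_6.
a_7 must be Sun (only option left). Strike Sun from a_6.
a_6's domain is down to {Tue}, so a_6 = Tue. So a_2 can't be Tue.
a_2 has just one choice, so a_2 = Thu. Remove Thu from a_5.
a_5's domain is down to {Mon}, so a_5 = Mon.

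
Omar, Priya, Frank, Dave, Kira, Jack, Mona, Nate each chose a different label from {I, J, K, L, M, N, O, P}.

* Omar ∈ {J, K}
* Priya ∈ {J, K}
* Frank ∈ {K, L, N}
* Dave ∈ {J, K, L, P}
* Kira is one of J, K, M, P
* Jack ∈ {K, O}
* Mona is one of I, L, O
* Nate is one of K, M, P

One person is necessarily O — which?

Among the 8 variables, I fits only Mona (and all 8 values in {I, J, K, L, M, N, O, P} must be used), so Mona = I.
Among the 7 still-open variables, N fits only Frank (and all 7 values in {J, K, L, M, N, O, P} must be used), so Frank = N.
The 6 still-open variables draw from only 6 values {J, K, L, M, O, P}, so each is used; only Dave can be L, hence Dave = L.
The 5 still-open variables together cover exactly {J, K, M, O, P} — 5 values for 5 variables — and O appears only in Jack's list, so Jack = O.

Jack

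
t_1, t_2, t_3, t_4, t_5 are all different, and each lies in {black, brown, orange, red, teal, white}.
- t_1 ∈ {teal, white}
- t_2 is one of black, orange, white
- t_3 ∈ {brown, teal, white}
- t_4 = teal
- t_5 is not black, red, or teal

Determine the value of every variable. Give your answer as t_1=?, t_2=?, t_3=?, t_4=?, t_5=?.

t_4's domain is down to {teal}, so t_4 = teal. Eliminate teal elsewhere: t_1, t_3.
That leaves t_1 = white. Remove white from t_2, t_3, t_5.
t_3 has just one choice, so t_3 = brown. Strike brown from t_5.
t_5 has just one choice, so t_5 = orange. Eliminate orange elsewhere: t_2.
That leaves t_2 = black.

t_1=white, t_2=black, t_3=brown, t_4=teal, t_5=orange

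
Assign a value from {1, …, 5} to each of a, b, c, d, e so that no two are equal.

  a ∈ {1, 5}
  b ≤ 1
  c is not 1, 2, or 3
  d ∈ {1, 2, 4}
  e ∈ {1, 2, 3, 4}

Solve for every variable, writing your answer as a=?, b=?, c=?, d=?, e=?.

b's domain is down to {1}, so b = 1. Eliminate 1 elsewhere: a, d, e.
a has just one choice, so a = 5. Eliminate 5 elsewhere: c.
c's domain is down to {4}, so c = 4. Eliminate 4 elsewhere: d, e.
d's domain is down to {2}, so d = 2. Eliminate 2 elsewhere: e.
e must be 3 (only option left).

a=5, b=1, c=4, d=2, e=3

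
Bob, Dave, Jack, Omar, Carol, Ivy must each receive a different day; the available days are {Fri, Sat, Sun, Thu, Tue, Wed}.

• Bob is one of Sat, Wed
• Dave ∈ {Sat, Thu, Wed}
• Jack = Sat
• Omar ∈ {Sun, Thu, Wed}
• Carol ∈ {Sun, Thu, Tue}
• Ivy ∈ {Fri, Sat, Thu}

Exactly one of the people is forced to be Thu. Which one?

Jack must be Sat (only option left). Eliminate Sat elsewhere: Bob, Dave, Ivy.
Bob has just one choice, so Bob = Wed. Eliminate Wed elsewhere: Dave, Omar.
So Thu goes to Dave.

Dave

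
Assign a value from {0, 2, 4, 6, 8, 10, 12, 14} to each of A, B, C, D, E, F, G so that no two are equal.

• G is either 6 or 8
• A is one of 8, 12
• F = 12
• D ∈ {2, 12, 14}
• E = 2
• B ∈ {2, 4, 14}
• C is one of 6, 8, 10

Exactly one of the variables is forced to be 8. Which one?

E must be 2 (only option left). Strike 2 from B, D.
F must be 12 (only option left). Eliminate 12 elsewhere: A, D.
So 8 goes to A.

A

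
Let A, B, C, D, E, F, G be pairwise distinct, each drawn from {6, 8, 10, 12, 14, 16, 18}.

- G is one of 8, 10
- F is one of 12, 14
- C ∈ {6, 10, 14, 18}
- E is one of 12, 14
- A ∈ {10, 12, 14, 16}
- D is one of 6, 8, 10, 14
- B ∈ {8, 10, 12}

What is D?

6

The 7 variables together cover exactly {6, 8, 10, 12, 14, 16, 18} — 7 values for 7 variables — and 16 appears only in A's list, so A = 16.
Among the 6 still-open variables, 18 fits only C (and all 6 values in {6, 8, 10, 12, 14, 18} must be used), so C = 18.
Among the 5 still-open variables, 6 fits only D (and all 5 values in {6, 8, 10, 12, 14} must be used), so D = 6.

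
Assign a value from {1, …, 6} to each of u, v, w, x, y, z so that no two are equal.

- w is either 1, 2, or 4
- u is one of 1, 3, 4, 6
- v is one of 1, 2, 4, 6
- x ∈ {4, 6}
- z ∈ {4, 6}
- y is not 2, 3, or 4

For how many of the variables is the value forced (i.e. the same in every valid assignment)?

The 6 variables together cover exactly {1, 2, 3, 4, 5, 6} — 6 values for 6 variables — and 3 appears only in u's list, so u = 3.
Among the 5 still-open variables, 5 fits only y (and all 5 values in {1, 2, 4, 5, 6} must be used), so y = 5.
x and z between them cover only {4, 6} — a naked pair. Remove those values from v, w.
Determined: u=3, y=5. The other variables each still have more than one consistent value. That makes 2.

2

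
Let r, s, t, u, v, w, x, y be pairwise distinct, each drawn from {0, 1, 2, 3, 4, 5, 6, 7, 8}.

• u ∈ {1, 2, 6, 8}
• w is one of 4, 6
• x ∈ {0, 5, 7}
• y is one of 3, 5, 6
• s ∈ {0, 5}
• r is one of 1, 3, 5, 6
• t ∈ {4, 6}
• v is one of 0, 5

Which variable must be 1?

s and v between them cover only {0, 5} — a naked pair. Remove those values from r, x, y.
x must be 7 (only option left).
The 2 variables t and w are confined to {4, 6}, which locks those values in; drop them from r, u, y.
y has just one choice, so y = 3. Eliminate 3 elsewhere: r.
So 1 goes to r.

r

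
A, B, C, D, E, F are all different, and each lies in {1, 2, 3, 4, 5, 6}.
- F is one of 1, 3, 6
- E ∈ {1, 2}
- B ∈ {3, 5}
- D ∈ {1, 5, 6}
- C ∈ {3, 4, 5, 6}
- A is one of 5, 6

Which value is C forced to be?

The 6 variables together cover exactly {1, 2, 3, 4, 5, 6} — 6 values for 6 variables — and 2 appears only in E's list, so E = 2.
The 5 still-open variables draw from only 5 values {1, 3, 4, 5, 6}, so each is used; only C can be 4, hence C = 4.

4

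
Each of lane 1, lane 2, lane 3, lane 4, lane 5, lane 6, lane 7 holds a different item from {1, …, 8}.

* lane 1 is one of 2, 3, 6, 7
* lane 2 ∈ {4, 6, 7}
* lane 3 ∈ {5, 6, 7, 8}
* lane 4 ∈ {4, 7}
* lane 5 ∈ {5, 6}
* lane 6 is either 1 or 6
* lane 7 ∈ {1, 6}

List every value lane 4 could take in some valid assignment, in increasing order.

lane 6 and lane 7 share exactly the 2 values {1, 6}; by pigeonhole those values go to them, so strike 1, 6 from lane 1, lane 2, lane 3, lane 5.
lane 5 has just one choice, so lane 5 = 5. Eliminate 5 elsewhere: lane 3.
lane 2 and lane 4 between them cover only {4, 7} — a naked pair. Remove those values from lane 1, lane 3.
lane 3's domain is down to {8}, so lane 3 = 8.
No further eliminations apply; lane 4 can still be any of 4, 7.

4, 7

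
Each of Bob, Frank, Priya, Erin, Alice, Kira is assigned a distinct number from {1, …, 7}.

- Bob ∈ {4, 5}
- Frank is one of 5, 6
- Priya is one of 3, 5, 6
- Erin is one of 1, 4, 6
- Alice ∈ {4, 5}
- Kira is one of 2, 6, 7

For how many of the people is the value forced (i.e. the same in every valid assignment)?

3

The 2 variables Bob and Alice are confined to {4, 5}, which locks those values in; drop them from Frank, Priya, Erin.
That leaves Frank = 6. Eliminate 6 elsewhere: Priya, Erin, Kira.
Priya has just one choice, so Priya = 3.
Erin's domain is down to {1}, so Erin = 1.
Determined: Frank=6, Priya=3, Erin=1. The other people each still have more than one consistent value. That makes 3.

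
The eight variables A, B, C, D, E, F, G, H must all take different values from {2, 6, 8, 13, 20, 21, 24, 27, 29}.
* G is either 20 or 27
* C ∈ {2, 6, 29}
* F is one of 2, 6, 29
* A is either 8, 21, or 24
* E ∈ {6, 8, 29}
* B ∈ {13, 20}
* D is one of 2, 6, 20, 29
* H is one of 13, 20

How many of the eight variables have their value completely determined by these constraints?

B and H share exactly the 2 values {13, 20}; by pigeonhole those values go to them, so strike 13, 20 from D, G.
That leaves G = 27.
C, D, F between them cover only {2, 6, 29} — a naked triple. Remove those values from E.
E's domain is down to {8}, so E = 8. Remove 8 from A.
Determined: E=8, G=27. The other variables each still have more than one consistent value. That makes 2.

2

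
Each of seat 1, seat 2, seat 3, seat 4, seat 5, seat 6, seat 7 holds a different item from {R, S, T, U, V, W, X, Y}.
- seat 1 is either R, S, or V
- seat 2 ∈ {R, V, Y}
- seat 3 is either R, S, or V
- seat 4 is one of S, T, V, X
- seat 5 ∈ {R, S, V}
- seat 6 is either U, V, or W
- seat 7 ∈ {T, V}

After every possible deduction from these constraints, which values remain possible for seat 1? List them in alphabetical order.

R, S, V

The 3 variables seat 1, seat 3, seat 5 are confined to {R, S, V}, which locks those values in; drop them from seat 2, seat 4, seat 6, seat 7.
seat 2's domain is down to {Y}, so seat 2 = Y.
seat 7's domain is down to {T}, so seat 7 = T. Eliminate T elsewhere: seat 4.
seat 4 must be X (only option left).
No further eliminations apply; seat 1 can still be any of R, S, V.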